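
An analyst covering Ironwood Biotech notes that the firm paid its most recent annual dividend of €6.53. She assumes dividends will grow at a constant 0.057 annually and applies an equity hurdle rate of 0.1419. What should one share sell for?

Gordon growth model: P₀ = D₁/(r − g). D₁ = 6.53 × (1 + 0.057) = 6.9022.
P₀ = 6.9022 / (0.1419 − 0.057) = 6.9022 / 0.0849 = 81.2981

€81.30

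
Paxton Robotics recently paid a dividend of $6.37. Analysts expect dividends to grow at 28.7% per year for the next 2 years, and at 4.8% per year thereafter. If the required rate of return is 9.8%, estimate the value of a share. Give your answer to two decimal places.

Two-stage DDM. Project D₁…D_2 at 0.287, terminal growth 0.048, discount at r = 0.098.
D_1 = 8.1982
D_2 = 10.5511
Terminal value at t=2: TV = D_3/(r−g) = 11.0575/(0.098−0.048) = 221.1504
P₀ = 8.1982/(1+0.098)^1 + 10.5511/(1+0.098)^2 + 221.1504/(1+0.098)^2 = 199.6536

$199.65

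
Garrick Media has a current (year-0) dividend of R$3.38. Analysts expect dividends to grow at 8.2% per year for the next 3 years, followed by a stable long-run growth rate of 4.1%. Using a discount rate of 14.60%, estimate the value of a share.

Two-stage DDM. Project D₁…D_3 at 0.082, terminal growth 0.041, discount at r = 0.146.
D_1 = 3.6572
D_2 = 3.9570
D_3 = 4.2815
Terminal value at t=3: TV = D_4/(r−g) = 4.4571/(0.146−0.041) = 42.4483
P₀ = 3.6572/(1+0.146)^1 + 3.9570/(1+0.146)^2 + 4.2815/(1+0.146)^3 + 42.4483/(1+0.146)^3 = 37.2527

R$37.25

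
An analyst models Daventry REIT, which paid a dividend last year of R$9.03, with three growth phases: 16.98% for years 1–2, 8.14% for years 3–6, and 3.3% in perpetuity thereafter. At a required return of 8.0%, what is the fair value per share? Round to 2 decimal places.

R$296.94

Three-stage DDM. Project D₁…D_6; terminal Gordon value at t=6 with g = 0.033; discount at r = 0.08.
D_1 = 10.5633
D_2 = 12.3569
D_3 = 13.3628
D_4 = 14.4505
D_5 = 15.6268
D_6 = 16.8988
TV_6 = 17.4565/(0.08−0.033) = 371.4145
P₀ = Σ Dₜ/(1+r)ᵗ + TV_6/(1+r)^6 = 296.9429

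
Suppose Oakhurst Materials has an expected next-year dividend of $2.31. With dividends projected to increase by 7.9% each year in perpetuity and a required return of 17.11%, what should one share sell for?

$25.08

Gordon growth model: P₀ = D₁/(r − g), with D₁ = 2.31 given directly.
P₀ = 2.3100 / (0.1711 − 0.079) = 2.3100 / 0.0921 = 25.0814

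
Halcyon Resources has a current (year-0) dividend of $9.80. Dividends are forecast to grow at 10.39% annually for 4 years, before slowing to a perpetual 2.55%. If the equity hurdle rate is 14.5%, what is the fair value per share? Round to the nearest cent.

Two-stage DDM. Project D₁…D_4 at 0.1039, terminal growth 0.0255, discount at r = 0.145.
D_1 = 10.8182
D_2 = 11.9422
D_3 = 13.1830
D_4 = 14.5527
Terminal value at t=4: TV = D_5/(r−g) = 14.9238/(0.145−0.0255) = 124.8857
P₀ = 10.8182/(1+0.145)^1 + 11.9422/(1+0.145)^2 + 13.1830/(1+0.145)^3 + 14.5527/(1+0.145)^4 + 124.8857/(1+0.145)^4 = 108.4655

$108.47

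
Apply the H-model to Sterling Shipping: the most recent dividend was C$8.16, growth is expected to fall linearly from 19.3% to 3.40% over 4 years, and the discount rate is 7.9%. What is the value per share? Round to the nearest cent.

C$245.16

H-model: P₀ = D₀[(1+g_L) + H(g_S−g_L)]/(r−g_L), with H = 4/2 = 2.
P₀ = 8.16 × [(1+0.034) + 2×(0.193−0.034)] / (0.079−0.034)
   = 8.16 × 1.3520 / 0.045 = 245.1627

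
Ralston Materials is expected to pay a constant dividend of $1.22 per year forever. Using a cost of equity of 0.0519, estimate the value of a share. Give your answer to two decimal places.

Zero-growth DDM (perpetuity): P₀ = D/r = 1.22 / 0.0519 = 23.5067

$23.51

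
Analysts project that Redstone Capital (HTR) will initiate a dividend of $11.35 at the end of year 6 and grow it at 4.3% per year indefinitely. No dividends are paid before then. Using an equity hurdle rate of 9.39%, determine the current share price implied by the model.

$142.36

Deferred-dividend DDM. At t=5 the remaining stream is a growing perpetuity with first payment D_6 = 11.35.
V_5 = D_6/(r−g) = 11.35/(0.0939−0.043) = 222.9862
P₀ = V_5/(1+r)^5 = 222.9862/(1+0.0939)^5 = 142.3607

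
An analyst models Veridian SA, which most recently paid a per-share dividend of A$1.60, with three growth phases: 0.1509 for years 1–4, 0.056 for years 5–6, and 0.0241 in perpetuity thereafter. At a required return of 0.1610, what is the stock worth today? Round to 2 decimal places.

Three-stage DDM. Project D₁…D_6; terminal Gordon value at t=6 with g = 0.0241; discount at r = 0.161.
D_1 = 1.8414
D_2 = 2.1193
D_3 = 2.4391
D_4 = 2.8072
D_5 = 2.9644
D_6 = 3.1304
TV_6 = 3.2058/(0.161−0.0241) = 23.4173
P₀ = Σ Dₜ/(1+r)ᵗ + TV_6/(1+r)^6 = 18.5074

A$18.51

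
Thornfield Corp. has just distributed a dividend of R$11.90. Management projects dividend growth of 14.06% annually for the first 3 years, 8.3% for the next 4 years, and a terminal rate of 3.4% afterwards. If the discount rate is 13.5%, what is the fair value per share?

R$181.57

Three-stage DDM. Project D₁…D_7; terminal Gordon value at t=7 with g = 0.034; discount at r = 0.135.
D_1 = 13.5731
D_2 = 15.4815
D_3 = 17.6582
D_4 = 19.1239
D_5 = 20.7111
D_6 = 22.4302
D_7 = 24.2919
TV_7 = 25.1178/(0.135−0.034) = 248.6910
P₀ = Σ Dₜ/(1+r)ᵗ + TV_7/(1+r)^7 = 181.5679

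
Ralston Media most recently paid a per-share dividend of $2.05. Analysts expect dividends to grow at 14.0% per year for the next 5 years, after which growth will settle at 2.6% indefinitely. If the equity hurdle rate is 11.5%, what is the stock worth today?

$37.36

Two-stage DDM. Project D₁…D_5 at 0.14, terminal growth 0.026, discount at r = 0.115.
D_1 = 2.3370
D_2 = 2.6642
D_3 = 3.0372
D_4 = 3.4624
D_5 = 3.9471
Terminal value at t=5: TV = D_6/(r−g) = 4.0497/(0.115−0.026) = 45.5025
P₀ = 2.3370/(1+0.115)^1 + 2.6642/(1+0.115)^2 + 3.0372/(1+0.115)^3 + 3.4624/(1+0.115)^4 + 3.9471/(1+0.115)^5 + 45.5025/(1+0.115)^5 = 37.3639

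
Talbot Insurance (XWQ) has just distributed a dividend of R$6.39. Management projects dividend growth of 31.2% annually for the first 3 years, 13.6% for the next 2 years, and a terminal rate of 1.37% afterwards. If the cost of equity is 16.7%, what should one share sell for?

Three-stage DDM. Project D₁…D_5; terminal Gordon value at t=5 with g = 0.0137; discount at r = 0.167.
D_1 = 8.3837
D_2 = 10.9994
D_3 = 14.4312
D_4 = 16.3938
D_5 = 18.6234
TV_5 = 18.8785/(0.167−0.0137) = 123.1477
P₀ = Σ Dₜ/(1+r)ᵗ + TV_5/(1+r)^5 = 98.6783

R$98.68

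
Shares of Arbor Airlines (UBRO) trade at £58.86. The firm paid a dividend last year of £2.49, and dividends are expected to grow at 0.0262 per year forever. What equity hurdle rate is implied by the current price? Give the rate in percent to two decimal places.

Rearranging the constant-growth DDM: r = D₁/P₀ + g.
D₁ = 2.49 × (1 + 0.0262) = 2.5552.
r = 2.5552 / 58.86 + 0.0262 = 0.04341 + 0.0262 = 0.06961

6.96%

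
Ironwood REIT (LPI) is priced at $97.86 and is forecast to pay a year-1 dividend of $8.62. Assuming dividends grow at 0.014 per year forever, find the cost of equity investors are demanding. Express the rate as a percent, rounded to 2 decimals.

10.21%

Rearranging the constant-growth DDM: r = D₁/P₀ + g.
r = 8.6200 / 97.86 + 0.014 = 0.08809 + 0.014 = 0.10209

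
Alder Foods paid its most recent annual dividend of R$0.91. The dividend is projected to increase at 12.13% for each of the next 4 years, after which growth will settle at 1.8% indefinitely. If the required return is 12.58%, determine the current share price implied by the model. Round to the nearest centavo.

Two-stage DDM. Project D₁…D_4 at 0.1213, terminal growth 0.018, discount at r = 0.1258.
D_1 = 1.0204
D_2 = 1.1442
D_3 = 1.2829
D_4 = 1.4386
Terminal value at t=4: TV = D_5/(r−g) = 1.4645/(0.1258−0.018) = 13.5849
P₀ = 1.0204/(1+0.1258)^1 + 1.1442/(1+0.1258)^2 + 1.2829/(1+0.1258)^3 + 1.4386/(1+0.1258)^4 + 13.5849/(1+0.1258)^4 = 12.0607

R$12.06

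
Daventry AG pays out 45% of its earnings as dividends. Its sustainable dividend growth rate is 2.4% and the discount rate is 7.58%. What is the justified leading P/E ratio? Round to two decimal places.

8.69

Justified leading P/E = b/(r−g) = 0.45/(0.0758−0.024) = 8.6873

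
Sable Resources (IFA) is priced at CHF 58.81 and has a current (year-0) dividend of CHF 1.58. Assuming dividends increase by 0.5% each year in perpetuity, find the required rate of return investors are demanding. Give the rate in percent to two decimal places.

Rearranging the constant-growth DDM: r = D₁/P₀ + g.
D₁ = 1.58 × (1 + 0.005) = 1.5879.
r = 1.5879 / 58.81 + 0.005 = 0.02700 + 0.005 = 0.03200

3.20%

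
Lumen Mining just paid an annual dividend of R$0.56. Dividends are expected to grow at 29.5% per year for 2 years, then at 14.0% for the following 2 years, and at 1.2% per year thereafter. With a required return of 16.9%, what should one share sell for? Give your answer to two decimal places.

R$6.84

Three-stage DDM. Project D₁…D_4; terminal Gordon value at t=4 with g = 0.012; discount at r = 0.169.
D_1 = 0.7252
D_2 = 0.9391
D_3 = 1.0706
D_4 = 1.2205
TV_4 = 1.2351/(0.169−0.012) = 7.8672
P₀ = Σ Dₜ/(1+r)ᵗ + TV_4/(1+r)^4 = 6.8440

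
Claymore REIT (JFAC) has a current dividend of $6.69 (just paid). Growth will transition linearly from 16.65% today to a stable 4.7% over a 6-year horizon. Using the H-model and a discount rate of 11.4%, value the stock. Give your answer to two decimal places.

$140.34

H-model: P₀ = D₀[(1+g_L) + H(g_S−g_L)]/(r−g_L), with H = 6/2 = 3.
P₀ = 6.69 × [(1+0.047) + 3×(0.1665−0.047)] / (0.114−0.047)
   = 6.69 × 1.4055 / 0.067 = 140.3402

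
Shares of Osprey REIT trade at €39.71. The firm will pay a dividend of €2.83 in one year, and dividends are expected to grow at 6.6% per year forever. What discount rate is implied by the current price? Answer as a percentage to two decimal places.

13.73%

Rearranging the constant-growth DDM: r = D₁/P₀ + g.
r = 2.8300 / 39.71 + 0.066 = 0.07127 + 0.066 = 0.13727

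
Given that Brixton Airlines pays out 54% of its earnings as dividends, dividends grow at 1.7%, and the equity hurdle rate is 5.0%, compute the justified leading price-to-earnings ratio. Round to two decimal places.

Justified leading P/E = b/(r−g) = 0.54/(0.05−0.017) = 16.3636

16.36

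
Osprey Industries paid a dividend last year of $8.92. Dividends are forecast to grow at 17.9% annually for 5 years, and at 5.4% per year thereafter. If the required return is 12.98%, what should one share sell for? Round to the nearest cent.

$204.27

Two-stage DDM. Project D₁…D_5 at 0.179, terminal growth 0.054, discount at r = 0.1298.
D_1 = 10.5167
D_2 = 12.3992
D_3 = 14.6186
D_4 = 17.2353
D_5 = 20.3205
Terminal value at t=5: TV = D_6/(r−g) = 21.4178/(0.1298−0.054) = 282.5565
P₀ = 10.5167/(1+0.1298)^1 + 12.3992/(1+0.1298)^2 + 14.6186/(1+0.1298)^3 + 17.2353/(1+0.1298)^4 + 20.3205/(1+0.1298)^5 + 282.5565/(1+0.1298)^5 = 204.2723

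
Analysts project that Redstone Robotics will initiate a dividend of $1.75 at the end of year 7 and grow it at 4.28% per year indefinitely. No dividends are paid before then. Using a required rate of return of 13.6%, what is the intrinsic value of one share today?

$8.74

Deferred-dividend DDM. At t=6 the remaining stream is a growing perpetuity with first payment D_7 = 1.75.
V_6 = D_7/(r−g) = 1.75/(0.136−0.0428) = 18.7768
P₀ = V_6/(1+r)^6 = 18.7768/(1+0.136)^6 = 8.7368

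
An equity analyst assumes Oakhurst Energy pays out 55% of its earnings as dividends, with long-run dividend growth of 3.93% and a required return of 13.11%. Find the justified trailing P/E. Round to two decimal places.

Justified trailing P/E = b(1+g)/(r−g) = 0.55×(1+0.0393)/(0.1311−0.0393) = 6.2267

6.23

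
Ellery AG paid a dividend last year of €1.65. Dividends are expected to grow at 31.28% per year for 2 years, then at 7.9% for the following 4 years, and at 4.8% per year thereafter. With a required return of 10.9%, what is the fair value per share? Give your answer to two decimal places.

Three-stage DDM. Project D₁…D_6; terminal Gordon value at t=6 with g = 0.048; discount at r = 0.109.
D_1 = 2.1661
D_2 = 2.8437
D_3 = 3.0683
D_4 = 3.3107
D_5 = 3.5723
D_6 = 3.8545
TV_6 = 4.0395/(0.109−0.048) = 66.2214
P₀ = Σ Dₜ/(1+r)ᵗ + TV_6/(1+r)^6 = 48.5019

€48.50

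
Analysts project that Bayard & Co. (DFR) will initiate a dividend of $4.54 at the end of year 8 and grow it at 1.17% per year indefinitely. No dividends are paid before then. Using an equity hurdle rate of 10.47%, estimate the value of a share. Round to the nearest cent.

Deferred-dividend DDM. At t=7 the remaining stream is a growing perpetuity with first payment D_8 = 4.54.
V_7 = D_8/(r−g) = 4.54/(0.1047−0.0117) = 48.8172
P₀ = V_7/(1+r)^7 = 48.8172/(1+0.1047)^7 = 24.3143

$24.31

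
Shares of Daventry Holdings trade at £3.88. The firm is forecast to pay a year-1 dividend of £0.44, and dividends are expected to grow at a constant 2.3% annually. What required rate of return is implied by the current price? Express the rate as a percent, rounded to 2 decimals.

Rearranging the constant-growth DDM: r = D₁/P₀ + g.
r = 0.4400 / 3.88 + 0.023 = 0.11340 + 0.023 = 0.13640

13.64%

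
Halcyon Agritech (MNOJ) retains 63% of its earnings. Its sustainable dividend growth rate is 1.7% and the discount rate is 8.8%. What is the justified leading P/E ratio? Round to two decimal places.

5.21

Payout ratio b = 1 − 0.63 = 0.37.
Justified leading P/E = b/(r−g) = 0.37/(0.088−0.017) = 5.2113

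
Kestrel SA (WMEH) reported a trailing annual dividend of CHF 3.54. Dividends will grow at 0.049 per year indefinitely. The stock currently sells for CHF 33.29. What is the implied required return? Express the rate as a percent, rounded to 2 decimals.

Rearranging the constant-growth DDM: r = D₁/P₀ + g.
D₁ = 3.54 × (1 + 0.049) = 3.7135.
r = 3.7135 / 33.29 + 0.049 = 0.11155 + 0.049 = 0.16055

16.05%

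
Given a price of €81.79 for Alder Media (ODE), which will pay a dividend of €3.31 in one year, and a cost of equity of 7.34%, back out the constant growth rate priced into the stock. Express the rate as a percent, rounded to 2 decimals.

From P₀ = D₁/(r − g), the implied growth is g = r − D₁/P₀.
g = 0.0734 − 3.31/81.79 = 0.0734 − 0.04047 = 0.03293

3.29%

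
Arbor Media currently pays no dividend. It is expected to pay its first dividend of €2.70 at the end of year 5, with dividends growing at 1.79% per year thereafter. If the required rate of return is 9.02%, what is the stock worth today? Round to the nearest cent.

€26.44

Deferred-dividend DDM. At t=4 the remaining stream is a growing perpetuity with first payment D_5 = 2.70.
V_4 = D_5/(r−g) = 2.70/(0.0902−0.0179) = 37.3444
P₀ = V_4/(1+r)^4 = 37.3444/(1+0.0902)^4 = 26.4363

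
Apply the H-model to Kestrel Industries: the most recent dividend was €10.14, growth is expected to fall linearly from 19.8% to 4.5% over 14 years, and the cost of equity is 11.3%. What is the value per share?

€315.53

H-model: P₀ = D₀[(1+g_L) + H(g_S−g_L)]/(r−g_L), with H = 14/2 = 7.
P₀ = 10.14 × [(1+0.045) + 7×(0.198−0.045)] / (0.113−0.045)
   = 10.14 × 2.1160 / 0.068 = 315.5329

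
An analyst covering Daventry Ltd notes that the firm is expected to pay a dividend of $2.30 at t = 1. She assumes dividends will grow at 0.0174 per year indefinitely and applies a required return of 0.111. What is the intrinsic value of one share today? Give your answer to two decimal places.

Gordon growth model: P₀ = D₁/(r − g), with D₁ = 2.30 given directly.
P₀ = 2.3000 / (0.111 − 0.0174) = 2.3000 / 0.0936 = 24.5726

$24.57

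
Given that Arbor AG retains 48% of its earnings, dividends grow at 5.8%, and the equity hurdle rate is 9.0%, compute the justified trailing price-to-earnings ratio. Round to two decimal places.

17.19

Payout ratio b = 1 − 0.48 = 0.52.
Justified trailing P/E = b(1+g)/(r−g) = 0.52×(1+0.058)/(0.09−0.058) = 17.1925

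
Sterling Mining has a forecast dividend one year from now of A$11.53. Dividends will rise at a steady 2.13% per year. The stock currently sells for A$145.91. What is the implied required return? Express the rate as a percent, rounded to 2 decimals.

Rearranging the constant-growth DDM: r = D₁/P₀ + g.
r = 11.5300 / 145.91 + 0.0213 = 0.07902 + 0.0213 = 0.10032

10.03%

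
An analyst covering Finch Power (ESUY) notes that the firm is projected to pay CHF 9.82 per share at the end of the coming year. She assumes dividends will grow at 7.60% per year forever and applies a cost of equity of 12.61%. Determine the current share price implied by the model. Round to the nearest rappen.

CHF 196.01

Gordon growth model: P₀ = D₁/(r − g), with D₁ = 9.82 given directly.
P₀ = 9.8200 / (0.1261 − 0.076) = 9.8200 / 0.0501 = 196.0080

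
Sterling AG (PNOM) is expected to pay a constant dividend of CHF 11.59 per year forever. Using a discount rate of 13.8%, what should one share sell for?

Zero-growth DDM (perpetuity): P₀ = D/r = 11.59 / 0.138 = 83.9855

CHF 83.99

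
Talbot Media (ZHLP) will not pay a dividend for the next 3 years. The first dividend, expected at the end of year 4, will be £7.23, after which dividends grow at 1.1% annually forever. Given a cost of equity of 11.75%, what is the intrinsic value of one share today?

£48.65

Deferred-dividend DDM. At t=3 the remaining stream is a growing perpetuity with first payment D_4 = 7.23.
V_3 = D_4/(r−g) = 7.23/(0.1175−0.011) = 67.8873
P₀ = V_3/(1+r)^3 = 67.8873/(1+0.1175)^3 = 48.6459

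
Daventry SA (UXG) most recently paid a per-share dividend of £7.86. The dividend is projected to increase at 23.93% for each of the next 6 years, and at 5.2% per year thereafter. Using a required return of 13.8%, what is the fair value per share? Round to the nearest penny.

£224.62

Two-stage DDM. Project D₁…D_6 at 0.2393, terminal growth 0.052, discount at r = 0.138.
D_1 = 9.7409
D_2 = 12.0719
D_3 = 14.9607
D_4 = 18.5408
D_5 = 22.9776
D_6 = 28.4761
Terminal value at t=6: TV = D_7/(r−g) = 29.9569/(0.138−0.052) = 348.3361
P₀ = 9.7409/(1+0.138)^1 + 12.0719/(1+0.138)^2 + 14.9607/(1+0.138)^3 + 18.5408/(1+0.138)^4 + 22.9776/(1+0.138)^5 + 28.4761/(1+0.138)^6 + 348.3361/(1+0.138)^6 = 224.6156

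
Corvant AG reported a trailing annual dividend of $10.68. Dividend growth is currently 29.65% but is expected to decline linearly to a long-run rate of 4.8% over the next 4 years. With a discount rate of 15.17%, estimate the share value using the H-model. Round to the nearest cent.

H-model: P₀ = D₀[(1+g_L) + H(g_S−g_L)]/(r−g_L), with H = 4/2 = 2.
P₀ = 10.68 × [(1+0.048) + 2×(0.2965−0.048)] / (0.1517−0.048)
   = 10.68 × 1.5450 / 0.1037 = 159.1186

$159.12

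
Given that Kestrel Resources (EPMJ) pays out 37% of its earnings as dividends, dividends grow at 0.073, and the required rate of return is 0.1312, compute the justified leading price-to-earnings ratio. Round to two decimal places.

Justified leading P/E = b/(r−g) = 0.37/(0.1312−0.073) = 6.3574

6.36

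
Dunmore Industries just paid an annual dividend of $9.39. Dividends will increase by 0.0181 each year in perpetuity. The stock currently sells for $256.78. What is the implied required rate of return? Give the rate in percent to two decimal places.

Rearranging the constant-growth DDM: r = D₁/P₀ + g.
D₁ = 9.39 × (1 + 0.0181) = 9.5600.
r = 9.5600 / 256.78 + 0.0181 = 0.03723 + 0.0181 = 0.05533

5.53%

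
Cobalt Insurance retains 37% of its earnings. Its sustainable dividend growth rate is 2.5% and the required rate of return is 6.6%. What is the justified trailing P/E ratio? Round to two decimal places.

15.75

Payout ratio b = 1 − 0.37 = 0.63.
Justified trailing P/E = b(1+g)/(r−g) = 0.63×(1+0.025)/(0.066−0.025) = 15.7500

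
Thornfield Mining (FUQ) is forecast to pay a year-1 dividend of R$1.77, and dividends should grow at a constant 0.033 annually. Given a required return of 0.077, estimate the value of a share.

R$40.23

Gordon growth model: P₀ = D₁/(r − g), with D₁ = 1.77 given directly.
P₀ = 1.7700 / (0.077 − 0.033) = 1.7700 / 0.044 = 40.2273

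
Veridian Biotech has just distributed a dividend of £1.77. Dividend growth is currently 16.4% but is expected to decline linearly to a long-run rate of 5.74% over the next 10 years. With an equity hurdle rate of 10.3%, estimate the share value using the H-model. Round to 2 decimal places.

£61.73

H-model: P₀ = D₀[(1+g_L) + H(g_S−g_L)]/(r−g_L), with H = 10/2 = 5.
P₀ = 1.77 × [(1+0.0574) + 5×(0.164−0.0574)] / (0.103−0.0574)
   = 1.77 × 1.5904 / 0.0456 = 61.7326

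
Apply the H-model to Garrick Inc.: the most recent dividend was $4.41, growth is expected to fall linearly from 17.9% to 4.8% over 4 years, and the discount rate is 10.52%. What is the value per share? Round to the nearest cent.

H-model: P₀ = D₀[(1+g_L) + H(g_S−g_L)]/(r−g_L), with H = 4/2 = 2.
P₀ = 4.41 × [(1+0.048) + 2×(0.179−0.048)] / (0.1052−0.048)
   = 4.41 × 1.3100 / 0.0572 = 100.9983

$101.00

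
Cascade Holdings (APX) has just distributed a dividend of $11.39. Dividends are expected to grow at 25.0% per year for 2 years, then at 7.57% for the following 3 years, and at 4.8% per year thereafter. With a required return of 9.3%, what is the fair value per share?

$401.94

Three-stage DDM. Project D₁…D_5; terminal Gordon value at t=5 with g = 0.048; discount at r = 0.093.
D_1 = 14.2375
D_2 = 17.7969
D_3 = 19.1441
D_4 = 20.5933
D_5 = 22.1522
TV_5 = 23.2155/(0.093−0.048) = 515.9006
P₀ = Σ Dₜ/(1+r)ᵗ + TV_5/(1+r)^5 = 401.9384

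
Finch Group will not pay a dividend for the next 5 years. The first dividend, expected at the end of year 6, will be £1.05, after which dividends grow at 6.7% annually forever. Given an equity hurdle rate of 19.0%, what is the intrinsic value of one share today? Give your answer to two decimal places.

£3.58

Deferred-dividend DDM. At t=5 the remaining stream is a growing perpetuity with first payment D_6 = 1.05.
V_5 = D_6/(r−g) = 1.05/(0.19−0.067) = 8.5366
P₀ = V_5/(1+r)^5 = 8.5366/(1+0.19)^5 = 3.5773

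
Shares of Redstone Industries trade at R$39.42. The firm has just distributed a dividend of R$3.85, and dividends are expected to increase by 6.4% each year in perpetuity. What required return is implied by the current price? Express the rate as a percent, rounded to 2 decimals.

16.79%

Rearranging the constant-growth DDM: r = D₁/P₀ + g.
D₁ = 3.85 × (1 + 0.064) = 4.0964.
r = 4.0964 / 39.42 + 0.064 = 0.10392 + 0.064 = 0.16792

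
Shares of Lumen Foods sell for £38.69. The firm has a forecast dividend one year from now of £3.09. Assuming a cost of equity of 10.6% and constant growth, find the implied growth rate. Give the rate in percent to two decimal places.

2.61%

From P₀ = D₁/(r − g), the implied growth is g = r − D₁/P₀.
g = 0.106 − 3.09/38.69 = 0.106 − 0.07987 = 0.02613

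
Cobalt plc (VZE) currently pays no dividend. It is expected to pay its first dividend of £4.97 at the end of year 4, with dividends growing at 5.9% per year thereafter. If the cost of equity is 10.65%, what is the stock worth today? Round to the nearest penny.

£77.23

Deferred-dividend DDM. At t=3 the remaining stream is a growing perpetuity with first payment D_4 = 4.97.
V_3 = D_4/(r−g) = 4.97/(0.1065−0.059) = 104.6316
P₀ = V_3/(1+r)^3 = 104.6316/(1+0.1065)^3 = 77.2340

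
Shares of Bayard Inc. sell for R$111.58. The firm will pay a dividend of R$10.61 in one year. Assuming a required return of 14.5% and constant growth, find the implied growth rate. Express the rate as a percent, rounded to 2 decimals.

From P₀ = D₁/(r − g), the implied growth is g = r − D₁/P₀.
g = 0.145 − 10.61/111.58 = 0.145 − 0.09509 = 0.04991

4.99%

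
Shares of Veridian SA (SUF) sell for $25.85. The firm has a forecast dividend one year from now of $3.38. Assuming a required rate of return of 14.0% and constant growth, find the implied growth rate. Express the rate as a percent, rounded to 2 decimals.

0.92%

From P₀ = D₁/(r − g), the implied growth is g = r − D₁/P₀.
g = 0.14 − 3.38/25.85 = 0.14 − 0.13075 = 0.00925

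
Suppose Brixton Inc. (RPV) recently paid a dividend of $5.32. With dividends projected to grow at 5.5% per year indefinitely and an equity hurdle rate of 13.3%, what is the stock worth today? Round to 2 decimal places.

Gordon growth model: P₀ = D₁/(r − g). D₁ = 5.32 × (1 + 0.055) = 5.6126.
P₀ = 5.6126 / (0.133 − 0.055) = 5.6126 / 0.078 = 71.9564

$71.96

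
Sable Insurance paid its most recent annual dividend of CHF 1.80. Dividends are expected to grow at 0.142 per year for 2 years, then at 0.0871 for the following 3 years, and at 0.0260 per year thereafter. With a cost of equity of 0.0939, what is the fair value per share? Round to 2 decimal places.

CHF 38.75

Three-stage DDM. Project D₁…D_5; terminal Gordon value at t=5 with g = 0.026; discount at r = 0.0939.
D_1 = 2.0556
D_2 = 2.3475
D_3 = 2.5520
D_4 = 2.7742
D_5 = 3.0159
TV_5 = 3.0943/(0.0939−0.026) = 45.5712
P₀ = Σ Dₜ/(1+r)ᵗ + TV_5/(1+r)^5 = 38.7473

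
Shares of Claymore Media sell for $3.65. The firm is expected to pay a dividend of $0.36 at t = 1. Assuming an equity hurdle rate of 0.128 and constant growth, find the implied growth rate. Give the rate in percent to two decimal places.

From P₀ = D₁/(r − g), the implied growth is g = r − D₁/P₀.
g = 0.128 − 0.36/3.65 = 0.128 − 0.09863 = 0.02937

2.94%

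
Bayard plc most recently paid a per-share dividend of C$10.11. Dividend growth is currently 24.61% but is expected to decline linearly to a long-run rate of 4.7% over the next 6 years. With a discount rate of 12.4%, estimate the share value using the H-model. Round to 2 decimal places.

C$215.89

H-model: P₀ = D₀[(1+g_L) + H(g_S−g_L)]/(r−g_L), with H = 6/2 = 3.
P₀ = 10.11 × [(1+0.047) + 3×(0.2461−0.047)] / (0.124−0.047)
   = 10.11 × 1.6443 / 0.077 = 215.8945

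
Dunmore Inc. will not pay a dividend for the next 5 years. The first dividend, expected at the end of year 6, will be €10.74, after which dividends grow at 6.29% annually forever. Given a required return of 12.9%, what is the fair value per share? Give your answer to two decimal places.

€88.58

Deferred-dividend DDM. At t=5 the remaining stream is a growing perpetuity with first payment D_6 = 10.74.
V_5 = D_6/(r−g) = 10.74/(0.129−0.0629) = 162.4811
P₀ = V_5/(1+r)^5 = 162.4811/(1+0.129)^5 = 88.5795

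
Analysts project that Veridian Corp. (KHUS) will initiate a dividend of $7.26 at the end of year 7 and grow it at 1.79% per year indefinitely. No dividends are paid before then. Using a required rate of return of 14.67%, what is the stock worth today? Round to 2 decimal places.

$24.79

Deferred-dividend DDM. At t=6 the remaining stream is a growing perpetuity with first payment D_7 = 7.26.
V_6 = D_7/(r−g) = 7.26/(0.1467−0.0179) = 56.3665
P₀ = V_6/(1+r)^6 = 56.3665/(1+0.1467)^6 = 24.7926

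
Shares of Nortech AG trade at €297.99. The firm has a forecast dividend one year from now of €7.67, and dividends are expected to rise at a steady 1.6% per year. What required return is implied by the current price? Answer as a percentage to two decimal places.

Rearranging the constant-growth DDM: r = D₁/P₀ + g.
r = 7.6700 / 297.99 + 0.016 = 0.02574 + 0.016 = 0.04174

4.17%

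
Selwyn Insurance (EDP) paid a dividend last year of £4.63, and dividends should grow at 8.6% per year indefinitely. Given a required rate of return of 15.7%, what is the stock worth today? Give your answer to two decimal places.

Gordon growth model: P₀ = D₁/(r − g). D₁ = 4.63 × (1 + 0.086) = 5.0282.
P₀ = 5.0282 / (0.157 − 0.086) = 5.0282 / 0.071 = 70.8194

£70.82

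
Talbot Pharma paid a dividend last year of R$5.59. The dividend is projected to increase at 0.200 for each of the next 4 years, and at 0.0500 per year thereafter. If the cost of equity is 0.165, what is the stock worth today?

R$81.55

Two-stage DDM. Project D₁…D_4 at 0.2, terminal growth 0.05, discount at r = 0.165.
D_1 = 6.7080
D_2 = 8.0496
D_3 = 9.6595
D_4 = 11.5914
Terminal value at t=4: TV = D_5/(r−g) = 12.1710/(0.165−0.05) = 105.8347
P₀ = 6.7080/(1+0.165)^1 + 8.0496/(1+0.165)^2 + 9.6595/(1+0.165)^3 + 11.5914/(1+0.165)^4 + 105.8347/(1+0.165)^4 = 81.5452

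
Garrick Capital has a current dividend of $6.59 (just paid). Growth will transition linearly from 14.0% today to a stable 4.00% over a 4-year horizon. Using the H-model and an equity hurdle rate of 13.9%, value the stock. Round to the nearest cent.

$82.54

H-model: P₀ = D₀[(1+g_L) + H(g_S−g_L)]/(r−g_L), with H = 4/2 = 2.
P₀ = 6.59 × [(1+0.04) + 2×(0.14−0.04)] / (0.139−0.04)
   = 6.59 × 1.2400 / 0.099 = 82.5414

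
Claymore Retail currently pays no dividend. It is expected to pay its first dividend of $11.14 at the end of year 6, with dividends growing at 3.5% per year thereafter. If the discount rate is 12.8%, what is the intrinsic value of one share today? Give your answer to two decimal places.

Deferred-dividend DDM. At t=5 the remaining stream is a growing perpetuity with first payment D_6 = 11.14.
V_5 = D_6/(r−g) = 11.14/(0.128−0.035) = 119.7849
P₀ = V_5/(1+r)^5 = 119.7849/(1+0.128)^5 = 65.5929

$65.59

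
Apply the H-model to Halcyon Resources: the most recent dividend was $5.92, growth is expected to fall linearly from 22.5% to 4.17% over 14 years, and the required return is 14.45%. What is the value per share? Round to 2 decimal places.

H-model: P₀ = D₀[(1+g_L) + H(g_S−g_L)]/(r−g_L), with H = 14/2 = 7.
P₀ = 5.92 × [(1+0.0417) + 7×(0.225−0.0417)] / (0.1445−0.0417)
   = 5.92 × 2.3248 / 0.1028 = 133.8795

$133.88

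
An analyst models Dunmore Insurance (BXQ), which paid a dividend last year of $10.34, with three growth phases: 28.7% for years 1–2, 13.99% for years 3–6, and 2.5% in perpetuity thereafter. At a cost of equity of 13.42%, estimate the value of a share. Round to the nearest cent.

Three-stage DDM. Project D₁…D_6; terminal Gordon value at t=6 with g = 0.025; discount at r = 0.1342.
D_1 = 13.3076
D_2 = 17.1269
D_3 = 19.5229
D_4 = 22.2542
D_5 = 25.3675
D_6 = 28.9164
TV_6 = 29.6393/(0.1342−0.025) = 271.4225
P₀ = Σ Dₜ/(1+r)ᵗ + TV_6/(1+r)^6 = 206.4733

$206.47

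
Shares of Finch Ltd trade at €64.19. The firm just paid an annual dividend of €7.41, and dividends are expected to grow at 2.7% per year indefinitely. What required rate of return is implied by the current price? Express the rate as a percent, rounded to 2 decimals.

Rearranging the constant-growth DDM: r = D₁/P₀ + g.
D₁ = 7.41 × (1 + 0.027) = 7.6101.
r = 7.6101 / 64.19 + 0.027 = 0.11856 + 0.027 = 0.14556

14.56%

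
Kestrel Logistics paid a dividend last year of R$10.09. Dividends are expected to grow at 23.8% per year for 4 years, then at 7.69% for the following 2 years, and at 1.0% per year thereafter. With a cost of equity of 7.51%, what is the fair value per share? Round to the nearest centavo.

R$369.88

Three-stage DDM. Project D₁…D_6; terminal Gordon value at t=6 with g = 0.01; discount at r = 0.0751.
D_1 = 12.4914
D_2 = 15.4644
D_3 = 19.1449
D_4 = 23.7014
D_5 = 25.5240
D_6 = 27.4868
TV_6 = 27.7617/(0.0751−0.01) = 426.4468
P₀ = Σ Dₜ/(1+r)ᵗ + TV_6/(1+r)^6 = 369.8839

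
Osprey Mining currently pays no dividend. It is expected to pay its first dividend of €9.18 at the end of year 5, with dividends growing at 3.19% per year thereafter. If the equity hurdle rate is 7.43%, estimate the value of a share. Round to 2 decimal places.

Deferred-dividend DDM. At t=4 the remaining stream is a growing perpetuity with first payment D_5 = 9.18.
V_4 = D_5/(r−g) = 9.18/(0.0743−0.0319) = 216.5094
P₀ = V_4/(1+r)^4 = 216.5094/(1+0.0743)^4 = 162.5453

€162.55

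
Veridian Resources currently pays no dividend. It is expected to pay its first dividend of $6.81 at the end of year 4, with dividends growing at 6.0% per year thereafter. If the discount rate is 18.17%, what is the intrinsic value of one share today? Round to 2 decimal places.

Deferred-dividend DDM. At t=3 the remaining stream is a growing perpetuity with first payment D_4 = 6.81.
V_3 = D_4/(r−g) = 6.81/(0.1817−0.06) = 55.9573
P₀ = V_3/(1+r)^3 = 55.9573/(1+0.1817)^3 = 33.9105

$33.91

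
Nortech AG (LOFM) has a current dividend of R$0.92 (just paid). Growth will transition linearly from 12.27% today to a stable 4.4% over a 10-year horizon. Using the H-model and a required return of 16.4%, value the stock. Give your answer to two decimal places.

H-model: P₀ = D₀[(1+g_L) + H(g_S−g_L)]/(r−g_L), with H = 10/2 = 5.
P₀ = 0.92 × [(1+0.044) + 5×(0.1227−0.044)] / (0.164−0.044)
   = 0.92 × 1.4375 / 0.12 = 11.0208

R$11.02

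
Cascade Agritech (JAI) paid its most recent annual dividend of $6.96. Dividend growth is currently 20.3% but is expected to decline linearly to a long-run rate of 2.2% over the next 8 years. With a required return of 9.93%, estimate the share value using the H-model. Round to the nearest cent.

$157.21

H-model: P₀ = D₀[(1+g_L) + H(g_S−g_L)]/(r−g_L), with H = 8/2 = 4.
P₀ = 6.96 × [(1+0.022) + 4×(0.203−0.022)] / (0.0993−0.022)
   = 6.96 × 1.7460 / 0.0773 = 157.2078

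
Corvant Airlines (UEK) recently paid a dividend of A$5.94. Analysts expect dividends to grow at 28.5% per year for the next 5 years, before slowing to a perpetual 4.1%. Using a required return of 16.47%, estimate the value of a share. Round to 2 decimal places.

Two-stage DDM. Project D₁…D_5 at 0.285, terminal growth 0.041, discount at r = 0.1647.
D_1 = 7.6329
D_2 = 9.8083
D_3 = 12.6036
D_4 = 16.1957
D_5 = 20.8114
Terminal value at t=5: TV = D_6/(r−g) = 21.6647/(0.1647−0.041) = 175.1391
P₀ = 7.6329/(1+0.1647)^1 + 9.8083/(1+0.1647)^2 + 12.6036/(1+0.1647)^3 + 16.1957/(1+0.1647)^4 + 20.8114/(1+0.1647)^5 + 175.1391/(1+0.1647)^5 = 121.9898

A$121.99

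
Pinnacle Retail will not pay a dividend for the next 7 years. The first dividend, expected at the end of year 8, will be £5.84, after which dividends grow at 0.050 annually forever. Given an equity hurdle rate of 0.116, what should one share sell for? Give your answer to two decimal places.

Deferred-dividend DDM. At t=7 the remaining stream is a growing perpetuity with first payment D_8 = 5.84.
V_7 = D_8/(r−g) = 5.84/(0.116−0.05) = 88.4848
P₀ = V_7/(1+r)^7 = 88.4848/(1+0.116)^7 = 41.0412

£41.04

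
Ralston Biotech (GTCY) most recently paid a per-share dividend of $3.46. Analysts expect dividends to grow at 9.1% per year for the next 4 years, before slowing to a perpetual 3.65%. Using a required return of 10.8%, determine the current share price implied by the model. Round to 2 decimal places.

$60.47

Two-stage DDM. Project D₁…D_4 at 0.091, terminal growth 0.0365, discount at r = 0.108.
D_1 = 3.7749
D_2 = 4.1184
D_3 = 4.4931
D_4 = 4.9020
Terminal value at t=4: TV = D_5/(r−g) = 5.0809/(0.108−0.0365) = 71.0622
P₀ = 3.7749/(1+0.108)^1 + 4.1184/(1+0.108)^2 + 4.4931/(1+0.108)^3 + 4.9020/(1+0.108)^4 + 71.0622/(1+0.108)^4 = 60.4670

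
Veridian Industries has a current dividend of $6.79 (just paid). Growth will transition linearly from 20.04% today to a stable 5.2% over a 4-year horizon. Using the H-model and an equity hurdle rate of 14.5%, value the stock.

H-model: P₀ = D₀[(1+g_L) + H(g_S−g_L)]/(r−g_L), with H = 4/2 = 2.
P₀ = 6.79 × [(1+0.052) + 2×(0.2004−0.052)] / (0.145−0.052)
   = 6.79 × 1.3488 / 0.093 = 98.4769

$98.48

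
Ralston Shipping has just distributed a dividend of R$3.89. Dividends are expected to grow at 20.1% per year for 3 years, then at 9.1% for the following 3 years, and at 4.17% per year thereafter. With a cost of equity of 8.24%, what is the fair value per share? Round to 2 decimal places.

R$169.89

Three-stage DDM. Project D₁…D_6; terminal Gordon value at t=6 with g = 0.0417; discount at r = 0.0824.
D_1 = 4.6719
D_2 = 5.6109
D_3 = 6.7387
D_4 = 7.3520
D_5 = 8.0210
D_6 = 8.7509
TV_6 = 9.1158/(0.0824−0.0417) = 223.9758
P₀ = Σ Dₜ/(1+r)ᵗ + TV_6/(1+r)^6 = 169.8912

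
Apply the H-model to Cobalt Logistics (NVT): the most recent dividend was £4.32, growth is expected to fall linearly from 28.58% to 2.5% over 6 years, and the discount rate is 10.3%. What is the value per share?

H-model: P₀ = D₀[(1+g_L) + H(g_S−g_L)]/(r−g_L), with H = 6/2 = 3.
P₀ = 4.32 × [(1+0.025) + 3×(0.2858−0.025)] / (0.103−0.025)
   = 4.32 × 1.8074 / 0.078 = 100.1022

£100.10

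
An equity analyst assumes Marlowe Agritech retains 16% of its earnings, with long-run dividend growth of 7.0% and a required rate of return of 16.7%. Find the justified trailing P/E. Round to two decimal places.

9.27

Payout ratio b = 1 − 0.16 = 0.84.
Justified trailing P/E = b(1+g)/(r−g) = 0.84×(1+0.07)/(0.167−0.07) = 9.2660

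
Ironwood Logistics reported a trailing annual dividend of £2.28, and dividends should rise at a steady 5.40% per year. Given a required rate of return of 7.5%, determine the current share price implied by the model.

£114.43

Gordon growth model: P₀ = D₁/(r − g). D₁ = 2.28 × (1 + 0.054) = 2.4031.
P₀ = 2.4031 / (0.075 − 0.054) = 2.4031 / 0.021 = 114.4343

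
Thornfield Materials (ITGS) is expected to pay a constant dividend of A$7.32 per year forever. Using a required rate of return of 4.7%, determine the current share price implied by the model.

A$155.74

Zero-growth DDM (perpetuity): P₀ = D/r = 7.32 / 0.047 = 155.7447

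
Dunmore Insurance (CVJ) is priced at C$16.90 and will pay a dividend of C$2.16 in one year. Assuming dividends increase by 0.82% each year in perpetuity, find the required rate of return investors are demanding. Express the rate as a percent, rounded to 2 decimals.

13.60%

Rearranging the constant-growth DDM: r = D₁/P₀ + g.
r = 2.1600 / 16.90 + 0.0082 = 0.12781 + 0.0082 = 0.13601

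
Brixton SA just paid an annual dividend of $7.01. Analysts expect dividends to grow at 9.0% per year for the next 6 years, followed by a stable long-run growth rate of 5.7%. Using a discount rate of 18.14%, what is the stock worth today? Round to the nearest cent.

Two-stage DDM. Project D₁…D_6 at 0.09, terminal growth 0.057, discount at r = 0.1814.
D_1 = 7.6409
D_2 = 8.3286
D_3 = 9.0782
D_4 = 9.8952
D_5 = 10.7858
D_6 = 11.7565
Terminal value at t=6: TV = D_7/(r−g) = 12.4266/(0.1814−0.057) = 99.8922
P₀ = 7.6409/(1+0.1814)^1 + 8.3286/(1+0.1814)^2 + 9.0782/(1+0.1814)^3 + 9.8952/(1+0.1814)^4 + 10.7858/(1+0.1814)^5 + 11.7565/(1+0.1814)^6 + 99.8922/(1+0.1814)^6 = 68.7719

$68.77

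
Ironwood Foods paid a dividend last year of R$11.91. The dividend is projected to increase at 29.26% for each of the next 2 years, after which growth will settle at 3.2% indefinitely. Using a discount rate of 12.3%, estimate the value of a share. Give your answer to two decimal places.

Two-stage DDM. Project D₁…D_2 at 0.2926, terminal growth 0.032, discount at r = 0.123.
D_1 = 15.3949
D_2 = 19.8994
Terminal value at t=2: TV = D_3/(r−g) = 20.5362/(0.123−0.032) = 225.6724
P₀ = 15.3949/(1+0.123)^1 + 19.8994/(1+0.123)^2 + 225.6724/(1+0.123)^2 = 208.4324

R$208.43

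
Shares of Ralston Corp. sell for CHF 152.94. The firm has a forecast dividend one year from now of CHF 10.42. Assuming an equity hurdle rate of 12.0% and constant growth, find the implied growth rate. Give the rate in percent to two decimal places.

From P₀ = D₁/(r − g), the implied growth is g = r − D₁/P₀.
g = 0.12 − 10.42/152.94 = 0.12 − 0.06813 = 0.05187

5.19%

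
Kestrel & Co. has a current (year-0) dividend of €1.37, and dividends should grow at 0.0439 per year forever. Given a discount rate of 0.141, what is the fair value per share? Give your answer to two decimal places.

€14.73

Gordon growth model: P₀ = D₁/(r − g). D₁ = 1.37 × (1 + 0.0439) = 1.4301.
P₀ = 1.4301 / (0.141 − 0.0439) = 1.4301 / 0.0971 = 14.7286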